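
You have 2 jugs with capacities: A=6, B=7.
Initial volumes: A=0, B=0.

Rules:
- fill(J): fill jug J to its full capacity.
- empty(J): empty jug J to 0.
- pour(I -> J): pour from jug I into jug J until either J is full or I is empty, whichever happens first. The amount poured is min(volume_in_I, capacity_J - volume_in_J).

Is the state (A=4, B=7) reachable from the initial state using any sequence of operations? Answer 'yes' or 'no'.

Answer: yes

Derivation:
BFS from (A=0, B=0):
  1. fill(A) -> (A=6 B=0)
  2. pour(A -> B) -> (A=0 B=6)
  3. fill(A) -> (A=6 B=6)
  4. pour(A -> B) -> (A=5 B=7)
  5. empty(B) -> (A=5 B=0)
  6. pour(A -> B) -> (A=0 B=5)
  7. fill(A) -> (A=6 B=5)
  8. pour(A -> B) -> (A=4 B=7)
Target reached → yes.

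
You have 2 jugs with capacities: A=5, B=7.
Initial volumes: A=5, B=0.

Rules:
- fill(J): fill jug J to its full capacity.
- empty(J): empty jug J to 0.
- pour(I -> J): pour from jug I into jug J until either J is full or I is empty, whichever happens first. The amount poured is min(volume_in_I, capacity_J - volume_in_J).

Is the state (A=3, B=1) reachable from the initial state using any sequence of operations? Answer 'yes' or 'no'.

Answer: no

Derivation:
BFS explored all 24 reachable states.
Reachable set includes: (0,0), (0,1), (0,2), (0,3), (0,4), (0,5), (0,6), (0,7), (1,0), (1,7), (2,0), (2,7) ...
Target (A=3, B=1) not in reachable set → no.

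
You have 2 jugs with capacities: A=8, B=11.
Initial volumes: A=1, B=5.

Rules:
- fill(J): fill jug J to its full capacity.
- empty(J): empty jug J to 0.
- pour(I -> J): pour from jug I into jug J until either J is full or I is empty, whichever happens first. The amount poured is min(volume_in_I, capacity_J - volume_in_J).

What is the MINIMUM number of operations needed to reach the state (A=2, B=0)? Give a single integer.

BFS from (A=1, B=5). One shortest path:
  1. fill(A) -> (A=8 B=5)
  2. pour(A -> B) -> (A=2 B=11)
  3. empty(B) -> (A=2 B=0)
Reached target in 3 moves.

Answer: 3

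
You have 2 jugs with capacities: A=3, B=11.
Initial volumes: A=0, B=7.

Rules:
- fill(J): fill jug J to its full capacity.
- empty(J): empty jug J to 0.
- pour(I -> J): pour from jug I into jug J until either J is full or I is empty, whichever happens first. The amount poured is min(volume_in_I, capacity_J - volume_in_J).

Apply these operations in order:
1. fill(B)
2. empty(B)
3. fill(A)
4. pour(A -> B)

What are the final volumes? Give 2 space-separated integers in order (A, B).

Answer: 0 3

Derivation:
Step 1: fill(B) -> (A=0 B=11)
Step 2: empty(B) -> (A=0 B=0)
Step 3: fill(A) -> (A=3 B=0)
Step 4: pour(A -> B) -> (A=0 B=3)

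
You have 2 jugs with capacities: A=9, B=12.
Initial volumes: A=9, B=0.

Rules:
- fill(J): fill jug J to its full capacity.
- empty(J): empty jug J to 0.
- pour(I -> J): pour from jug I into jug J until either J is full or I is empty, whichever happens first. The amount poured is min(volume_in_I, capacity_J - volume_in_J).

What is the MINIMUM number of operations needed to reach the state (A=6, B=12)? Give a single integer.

Answer: 3

Derivation:
BFS from (A=9, B=0). One shortest path:
  1. pour(A -> B) -> (A=0 B=9)
  2. fill(A) -> (A=9 B=9)
  3. pour(A -> B) -> (A=6 B=12)
Reached target in 3 moves.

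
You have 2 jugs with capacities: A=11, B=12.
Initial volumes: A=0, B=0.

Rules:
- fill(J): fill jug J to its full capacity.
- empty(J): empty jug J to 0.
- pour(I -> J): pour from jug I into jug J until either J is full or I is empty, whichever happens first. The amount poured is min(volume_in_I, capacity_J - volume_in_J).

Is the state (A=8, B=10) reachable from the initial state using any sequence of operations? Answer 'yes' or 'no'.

BFS explored all 46 reachable states.
Reachable set includes: (0,0), (0,1), (0,2), (0,3), (0,4), (0,5), (0,6), (0,7), (0,8), (0,9), (0,10), (0,11) ...
Target (A=8, B=10) not in reachable set → no.

Answer: no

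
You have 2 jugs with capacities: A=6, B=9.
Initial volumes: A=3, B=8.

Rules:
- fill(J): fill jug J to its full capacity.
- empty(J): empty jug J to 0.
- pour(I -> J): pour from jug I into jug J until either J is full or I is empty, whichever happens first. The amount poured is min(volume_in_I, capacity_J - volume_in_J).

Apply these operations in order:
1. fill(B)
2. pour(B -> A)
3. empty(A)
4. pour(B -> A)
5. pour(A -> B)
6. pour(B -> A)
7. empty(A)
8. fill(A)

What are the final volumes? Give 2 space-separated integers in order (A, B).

Step 1: fill(B) -> (A=3 B=9)
Step 2: pour(B -> A) -> (A=6 B=6)
Step 3: empty(A) -> (A=0 B=6)
Step 4: pour(B -> A) -> (A=6 B=0)
Step 5: pour(A -> B) -> (A=0 B=6)
Step 6: pour(B -> A) -> (A=6 B=0)
Step 7: empty(A) -> (A=0 B=0)
Step 8: fill(A) -> (A=6 B=0)

Answer: 6 0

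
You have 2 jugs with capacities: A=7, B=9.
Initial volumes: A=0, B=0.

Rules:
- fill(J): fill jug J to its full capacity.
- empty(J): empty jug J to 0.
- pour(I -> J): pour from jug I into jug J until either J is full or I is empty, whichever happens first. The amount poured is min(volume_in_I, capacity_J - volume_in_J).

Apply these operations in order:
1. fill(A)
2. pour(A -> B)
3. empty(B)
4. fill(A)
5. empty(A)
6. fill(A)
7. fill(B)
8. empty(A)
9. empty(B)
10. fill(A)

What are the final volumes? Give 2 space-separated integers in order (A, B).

Step 1: fill(A) -> (A=7 B=0)
Step 2: pour(A -> B) -> (A=0 B=7)
Step 3: empty(B) -> (A=0 B=0)
Step 4: fill(A) -> (A=7 B=0)
Step 5: empty(A) -> (A=0 B=0)
Step 6: fill(A) -> (A=7 B=0)
Step 7: fill(B) -> (A=7 B=9)
Step 8: empty(A) -> (A=0 B=9)
Step 9: empty(B) -> (A=0 B=0)
Step 10: fill(A) -> (A=7 B=0)

Answer: 7 0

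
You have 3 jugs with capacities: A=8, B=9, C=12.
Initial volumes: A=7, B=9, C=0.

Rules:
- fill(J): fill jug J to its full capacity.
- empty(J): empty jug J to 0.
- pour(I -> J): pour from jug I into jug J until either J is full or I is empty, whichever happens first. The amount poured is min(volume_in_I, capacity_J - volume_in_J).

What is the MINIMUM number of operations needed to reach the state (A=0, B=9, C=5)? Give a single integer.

Answer: 6

Derivation:
BFS from (A=7, B=9, C=0). One shortest path:
  1. fill(A) -> (A=8 B=9 C=0)
  2. pour(A -> C) -> (A=0 B=9 C=8)
  3. pour(B -> C) -> (A=0 B=5 C=12)
  4. empty(C) -> (A=0 B=5 C=0)
  5. pour(B -> C) -> (A=0 B=0 C=5)
  6. fill(B) -> (A=0 B=9 C=5)
Reached target in 6 moves.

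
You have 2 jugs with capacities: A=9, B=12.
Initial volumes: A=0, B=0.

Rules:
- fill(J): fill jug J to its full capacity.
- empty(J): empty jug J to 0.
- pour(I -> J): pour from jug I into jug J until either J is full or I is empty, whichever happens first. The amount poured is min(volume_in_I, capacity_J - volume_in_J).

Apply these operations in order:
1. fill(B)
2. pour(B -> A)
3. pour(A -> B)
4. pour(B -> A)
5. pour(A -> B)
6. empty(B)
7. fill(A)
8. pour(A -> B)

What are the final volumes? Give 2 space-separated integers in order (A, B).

Step 1: fill(B) -> (A=0 B=12)
Step 2: pour(B -> A) -> (A=9 B=3)
Step 3: pour(A -> B) -> (A=0 B=12)
Step 4: pour(B -> A) -> (A=9 B=3)
Step 5: pour(A -> B) -> (A=0 B=12)
Step 6: empty(B) -> (A=0 B=0)
Step 7: fill(A) -> (A=9 B=0)
Step 8: pour(A -> B) -> (A=0 B=9)

Answer: 0 9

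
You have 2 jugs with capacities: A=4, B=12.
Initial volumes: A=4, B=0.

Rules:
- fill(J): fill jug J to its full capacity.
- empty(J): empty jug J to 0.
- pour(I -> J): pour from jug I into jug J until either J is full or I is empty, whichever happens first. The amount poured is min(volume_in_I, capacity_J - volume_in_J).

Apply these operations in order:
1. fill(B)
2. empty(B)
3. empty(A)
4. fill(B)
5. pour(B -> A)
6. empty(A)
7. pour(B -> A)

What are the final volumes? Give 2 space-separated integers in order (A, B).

Answer: 4 4

Derivation:
Step 1: fill(B) -> (A=4 B=12)
Step 2: empty(B) -> (A=4 B=0)
Step 3: empty(A) -> (A=0 B=0)
Step 4: fill(B) -> (A=0 B=12)
Step 5: pour(B -> A) -> (A=4 B=8)
Step 6: empty(A) -> (A=0 B=8)
Step 7: pour(B -> A) -> (A=4 B=4)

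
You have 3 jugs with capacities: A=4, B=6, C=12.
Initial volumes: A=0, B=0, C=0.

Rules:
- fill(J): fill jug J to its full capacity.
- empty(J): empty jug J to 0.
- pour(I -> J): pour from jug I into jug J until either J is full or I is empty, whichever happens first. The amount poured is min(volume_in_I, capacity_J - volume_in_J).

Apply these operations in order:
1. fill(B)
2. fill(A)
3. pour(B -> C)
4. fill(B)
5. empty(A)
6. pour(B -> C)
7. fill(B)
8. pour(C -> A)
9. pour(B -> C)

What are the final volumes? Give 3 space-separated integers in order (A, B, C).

Answer: 4 2 12

Derivation:
Step 1: fill(B) -> (A=0 B=6 C=0)
Step 2: fill(A) -> (A=4 B=6 C=0)
Step 3: pour(B -> C) -> (A=4 B=0 C=6)
Step 4: fill(B) -> (A=4 B=6 C=6)
Step 5: empty(A) -> (A=0 B=6 C=6)
Step 6: pour(B -> C) -> (A=0 B=0 C=12)
Step 7: fill(B) -> (A=0 B=6 C=12)
Step 8: pour(C -> A) -> (A=4 B=6 C=8)
Step 9: pour(B -> C) -> (A=4 B=2 C=12)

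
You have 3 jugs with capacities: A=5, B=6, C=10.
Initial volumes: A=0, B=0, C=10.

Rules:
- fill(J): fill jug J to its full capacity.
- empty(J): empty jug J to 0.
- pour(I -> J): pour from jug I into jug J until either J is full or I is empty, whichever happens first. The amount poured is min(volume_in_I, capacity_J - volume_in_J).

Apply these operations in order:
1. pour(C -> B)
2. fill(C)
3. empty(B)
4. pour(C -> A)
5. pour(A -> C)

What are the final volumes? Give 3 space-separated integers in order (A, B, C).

Step 1: pour(C -> B) -> (A=0 B=6 C=4)
Step 2: fill(C) -> (A=0 B=6 C=10)
Step 3: empty(B) -> (A=0 B=0 C=10)
Step 4: pour(C -> A) -> (A=5 B=0 C=5)
Step 5: pour(A -> C) -> (A=0 B=0 C=10)

Answer: 0 0 10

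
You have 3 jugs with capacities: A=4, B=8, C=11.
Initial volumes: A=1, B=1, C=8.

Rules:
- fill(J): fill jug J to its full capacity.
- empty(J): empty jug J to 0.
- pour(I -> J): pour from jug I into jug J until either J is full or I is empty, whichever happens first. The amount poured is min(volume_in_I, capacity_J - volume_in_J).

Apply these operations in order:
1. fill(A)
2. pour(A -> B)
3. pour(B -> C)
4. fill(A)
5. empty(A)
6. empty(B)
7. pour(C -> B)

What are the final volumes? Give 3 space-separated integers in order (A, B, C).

Answer: 0 8 3

Derivation:
Step 1: fill(A) -> (A=4 B=1 C=8)
Step 2: pour(A -> B) -> (A=0 B=5 C=8)
Step 3: pour(B -> C) -> (A=0 B=2 C=11)
Step 4: fill(A) -> (A=4 B=2 C=11)
Step 5: empty(A) -> (A=0 B=2 C=11)
Step 6: empty(B) -> (A=0 B=0 C=11)
Step 7: pour(C -> B) -> (A=0 B=8 C=3)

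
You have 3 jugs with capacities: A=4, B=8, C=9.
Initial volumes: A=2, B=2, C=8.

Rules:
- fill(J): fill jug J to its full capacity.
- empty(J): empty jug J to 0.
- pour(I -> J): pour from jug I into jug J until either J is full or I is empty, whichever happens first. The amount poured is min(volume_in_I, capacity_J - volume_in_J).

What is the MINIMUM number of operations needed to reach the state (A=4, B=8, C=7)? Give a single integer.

BFS from (A=2, B=2, C=8). One shortest path:
  1. fill(B) -> (A=2 B=8 C=8)
  2. fill(C) -> (A=2 B=8 C=9)
  3. pour(C -> A) -> (A=4 B=8 C=7)
Reached target in 3 moves.

Answer: 3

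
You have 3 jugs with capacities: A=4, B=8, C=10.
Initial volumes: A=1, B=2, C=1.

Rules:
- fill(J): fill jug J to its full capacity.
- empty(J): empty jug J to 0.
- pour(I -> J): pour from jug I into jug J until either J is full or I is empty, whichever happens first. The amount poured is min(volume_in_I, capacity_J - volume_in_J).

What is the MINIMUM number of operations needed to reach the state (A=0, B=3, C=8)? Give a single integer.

BFS from (A=1, B=2, C=1). One shortest path:
  1. fill(A) -> (A=4 B=2 C=1)
  2. pour(C -> B) -> (A=4 B=3 C=0)
  3. pour(A -> C) -> (A=0 B=3 C=4)
  4. fill(A) -> (A=4 B=3 C=4)
  5. pour(A -> C) -> (A=0 B=3 C=8)
Reached target in 5 moves.

Answer: 5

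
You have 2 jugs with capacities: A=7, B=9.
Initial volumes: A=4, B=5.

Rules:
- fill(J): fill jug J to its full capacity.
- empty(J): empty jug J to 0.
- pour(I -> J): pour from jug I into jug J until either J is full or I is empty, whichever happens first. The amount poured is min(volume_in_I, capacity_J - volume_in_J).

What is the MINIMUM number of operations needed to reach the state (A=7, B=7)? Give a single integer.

Answer: 4

Derivation:
BFS from (A=4, B=5). One shortest path:
  1. fill(A) -> (A=7 B=5)
  2. empty(B) -> (A=7 B=0)
  3. pour(A -> B) -> (A=0 B=7)
  4. fill(A) -> (A=7 B=7)
Reached target in 4 moves.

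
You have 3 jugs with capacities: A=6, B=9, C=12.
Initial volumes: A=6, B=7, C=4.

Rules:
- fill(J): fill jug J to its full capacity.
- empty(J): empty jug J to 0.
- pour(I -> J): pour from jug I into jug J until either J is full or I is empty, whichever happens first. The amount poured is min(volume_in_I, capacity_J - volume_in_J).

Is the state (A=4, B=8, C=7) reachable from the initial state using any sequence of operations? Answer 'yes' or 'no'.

Answer: no

Derivation:
BFS explored all 314 reachable states.
Reachable set includes: (0,0,0), (0,0,1), (0,0,2), (0,0,3), (0,0,4), (0,0,5), (0,0,6), (0,0,7), (0,0,8), (0,0,9), (0,0,10), (0,0,11) ...
Target (A=4, B=8, C=7) not in reachable set → no.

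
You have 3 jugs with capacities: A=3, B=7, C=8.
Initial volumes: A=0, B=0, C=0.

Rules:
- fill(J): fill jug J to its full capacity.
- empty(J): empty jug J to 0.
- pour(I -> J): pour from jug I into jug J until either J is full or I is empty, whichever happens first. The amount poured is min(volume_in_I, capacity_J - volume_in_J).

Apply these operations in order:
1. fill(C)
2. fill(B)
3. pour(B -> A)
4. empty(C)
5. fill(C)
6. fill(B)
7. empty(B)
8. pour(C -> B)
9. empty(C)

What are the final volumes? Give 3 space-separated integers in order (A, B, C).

Step 1: fill(C) -> (A=0 B=0 C=8)
Step 2: fill(B) -> (A=0 B=7 C=8)
Step 3: pour(B -> A) -> (A=3 B=4 C=8)
Step 4: empty(C) -> (A=3 B=4 C=0)
Step 5: fill(C) -> (A=3 B=4 C=8)
Step 6: fill(B) -> (A=3 B=7 C=8)
Step 7: empty(B) -> (A=3 B=0 C=8)
Step 8: pour(C -> B) -> (A=3 B=7 C=1)
Step 9: empty(C) -> (A=3 B=7 C=0)

Answer: 3 7 0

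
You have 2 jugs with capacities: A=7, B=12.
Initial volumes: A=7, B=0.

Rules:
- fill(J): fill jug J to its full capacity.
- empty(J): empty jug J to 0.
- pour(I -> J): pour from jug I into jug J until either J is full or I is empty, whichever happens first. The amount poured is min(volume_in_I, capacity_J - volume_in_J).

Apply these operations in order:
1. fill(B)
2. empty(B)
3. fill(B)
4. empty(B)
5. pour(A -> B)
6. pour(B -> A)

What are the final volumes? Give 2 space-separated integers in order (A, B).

Step 1: fill(B) -> (A=7 B=12)
Step 2: empty(B) -> (A=7 B=0)
Step 3: fill(B) -> (A=7 B=12)
Step 4: empty(B) -> (A=7 B=0)
Step 5: pour(A -> B) -> (A=0 B=7)
Step 6: pour(B -> A) -> (A=7 B=0)

Answer: 7 0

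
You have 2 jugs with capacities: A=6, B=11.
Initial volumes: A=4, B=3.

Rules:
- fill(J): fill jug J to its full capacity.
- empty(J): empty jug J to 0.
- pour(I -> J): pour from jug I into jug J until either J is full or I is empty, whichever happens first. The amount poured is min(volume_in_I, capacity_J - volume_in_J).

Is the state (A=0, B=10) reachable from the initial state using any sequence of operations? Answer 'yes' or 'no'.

BFS from (A=4, B=3):
  1. empty(B) -> (A=4 B=0)
  2. pour(A -> B) -> (A=0 B=4)
  3. fill(A) -> (A=6 B=4)
  4. pour(A -> B) -> (A=0 B=10)
Target reached → yes.

Answer: yes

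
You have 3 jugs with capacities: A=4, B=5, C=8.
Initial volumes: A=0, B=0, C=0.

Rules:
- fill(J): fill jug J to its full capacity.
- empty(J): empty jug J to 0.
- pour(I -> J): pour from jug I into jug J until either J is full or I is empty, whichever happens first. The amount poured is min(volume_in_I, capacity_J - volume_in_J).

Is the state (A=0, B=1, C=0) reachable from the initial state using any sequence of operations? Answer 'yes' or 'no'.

BFS from (A=0, B=0, C=0):
  1. fill(B) -> (A=0 B=5 C=0)
  2. pour(B -> A) -> (A=4 B=1 C=0)
  3. empty(A) -> (A=0 B=1 C=0)
Target reached → yes.

Answer: yes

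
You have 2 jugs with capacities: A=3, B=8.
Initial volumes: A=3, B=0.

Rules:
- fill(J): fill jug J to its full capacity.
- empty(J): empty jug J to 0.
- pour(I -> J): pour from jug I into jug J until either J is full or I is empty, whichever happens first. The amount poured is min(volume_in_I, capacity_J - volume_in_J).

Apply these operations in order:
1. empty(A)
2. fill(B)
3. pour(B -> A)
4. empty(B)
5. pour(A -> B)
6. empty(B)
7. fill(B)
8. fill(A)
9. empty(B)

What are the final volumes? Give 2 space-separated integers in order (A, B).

Step 1: empty(A) -> (A=0 B=0)
Step 2: fill(B) -> (A=0 B=8)
Step 3: pour(B -> A) -> (A=3 B=5)
Step 4: empty(B) -> (A=3 B=0)
Step 5: pour(A -> B) -> (A=0 B=3)
Step 6: empty(B) -> (A=0 B=0)
Step 7: fill(B) -> (A=0 B=8)
Step 8: fill(A) -> (A=3 B=8)
Step 9: empty(B) -> (A=3 B=0)

Answer: 3 0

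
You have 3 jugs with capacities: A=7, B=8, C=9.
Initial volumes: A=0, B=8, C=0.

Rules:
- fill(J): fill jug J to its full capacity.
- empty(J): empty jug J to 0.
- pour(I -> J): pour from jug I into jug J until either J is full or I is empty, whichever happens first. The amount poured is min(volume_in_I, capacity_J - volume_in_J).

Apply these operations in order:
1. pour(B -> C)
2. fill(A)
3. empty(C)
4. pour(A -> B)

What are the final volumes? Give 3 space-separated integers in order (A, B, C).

Step 1: pour(B -> C) -> (A=0 B=0 C=8)
Step 2: fill(A) -> (A=7 B=0 C=8)
Step 3: empty(C) -> (A=7 B=0 C=0)
Step 4: pour(A -> B) -> (A=0 B=7 C=0)

Answer: 0 7 0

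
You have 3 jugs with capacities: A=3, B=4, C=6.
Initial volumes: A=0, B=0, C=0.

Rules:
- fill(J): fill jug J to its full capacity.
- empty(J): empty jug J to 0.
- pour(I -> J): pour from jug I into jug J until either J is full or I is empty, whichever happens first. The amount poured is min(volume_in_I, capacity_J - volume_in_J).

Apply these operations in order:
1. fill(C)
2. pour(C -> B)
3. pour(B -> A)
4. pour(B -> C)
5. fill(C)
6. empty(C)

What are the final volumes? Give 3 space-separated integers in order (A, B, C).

Answer: 3 0 0

Derivation:
Step 1: fill(C) -> (A=0 B=0 C=6)
Step 2: pour(C -> B) -> (A=0 B=4 C=2)
Step 3: pour(B -> A) -> (A=3 B=1 C=2)
Step 4: pour(B -> C) -> (A=3 B=0 C=3)
Step 5: fill(C) -> (A=3 B=0 C=6)
Step 6: empty(C) -> (A=3 B=0 C=0)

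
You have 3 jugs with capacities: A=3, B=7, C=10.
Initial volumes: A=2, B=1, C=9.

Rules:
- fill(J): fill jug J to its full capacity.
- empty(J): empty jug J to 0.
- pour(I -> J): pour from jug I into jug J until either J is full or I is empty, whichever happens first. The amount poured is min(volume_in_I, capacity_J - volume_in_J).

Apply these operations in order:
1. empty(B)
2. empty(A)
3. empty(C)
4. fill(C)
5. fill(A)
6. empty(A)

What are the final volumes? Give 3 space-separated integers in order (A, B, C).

Answer: 0 0 10

Derivation:
Step 1: empty(B) -> (A=2 B=0 C=9)
Step 2: empty(A) -> (A=0 B=0 C=9)
Step 3: empty(C) -> (A=0 B=0 C=0)
Step 4: fill(C) -> (A=0 B=0 C=10)
Step 5: fill(A) -> (A=3 B=0 C=10)
Step 6: empty(A) -> (A=0 B=0 C=10)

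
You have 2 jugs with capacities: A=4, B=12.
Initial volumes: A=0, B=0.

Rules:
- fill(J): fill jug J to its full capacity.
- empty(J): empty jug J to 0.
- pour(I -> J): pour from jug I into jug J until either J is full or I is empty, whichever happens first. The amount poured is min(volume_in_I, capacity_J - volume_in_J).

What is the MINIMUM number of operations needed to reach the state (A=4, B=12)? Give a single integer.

BFS from (A=0, B=0). One shortest path:
  1. fill(A) -> (A=4 B=0)
  2. fill(B) -> (A=4 B=12)
Reached target in 2 moves.

Answer: 2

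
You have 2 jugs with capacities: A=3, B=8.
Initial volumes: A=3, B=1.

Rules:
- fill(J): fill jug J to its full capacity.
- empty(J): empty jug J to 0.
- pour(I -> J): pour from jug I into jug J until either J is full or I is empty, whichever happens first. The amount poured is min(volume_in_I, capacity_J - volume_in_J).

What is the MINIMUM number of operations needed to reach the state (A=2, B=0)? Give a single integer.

BFS from (A=3, B=1). One shortest path:
  1. pour(A -> B) -> (A=0 B=4)
  2. fill(A) -> (A=3 B=4)
  3. pour(A -> B) -> (A=0 B=7)
  4. fill(A) -> (A=3 B=7)
  5. pour(A -> B) -> (A=2 B=8)
  6. empty(B) -> (A=2 B=0)
Reached target in 6 moves.

Answer: 6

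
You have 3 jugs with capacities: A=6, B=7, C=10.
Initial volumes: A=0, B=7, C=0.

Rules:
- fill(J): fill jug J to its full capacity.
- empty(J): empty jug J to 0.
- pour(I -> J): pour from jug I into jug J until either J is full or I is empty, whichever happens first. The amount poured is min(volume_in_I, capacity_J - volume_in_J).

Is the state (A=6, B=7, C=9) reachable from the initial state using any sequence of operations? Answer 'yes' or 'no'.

BFS from (A=0, B=7, C=0):
  1. fill(A) -> (A=6 B=7 C=0)
  2. empty(B) -> (A=6 B=0 C=0)
  3. fill(C) -> (A=6 B=0 C=10)
  4. pour(A -> B) -> (A=0 B=6 C=10)
  5. fill(A) -> (A=6 B=6 C=10)
  6. pour(C -> B) -> (A=6 B=7 C=9)
Target reached → yes.

Answer: yes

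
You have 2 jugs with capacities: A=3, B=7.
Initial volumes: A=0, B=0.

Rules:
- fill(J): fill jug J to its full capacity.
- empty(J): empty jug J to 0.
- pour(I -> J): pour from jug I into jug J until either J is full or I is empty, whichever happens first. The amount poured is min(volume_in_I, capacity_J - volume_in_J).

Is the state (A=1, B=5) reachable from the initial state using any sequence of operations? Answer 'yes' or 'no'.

Answer: no

Derivation:
BFS explored all 20 reachable states.
Reachable set includes: (0,0), (0,1), (0,2), (0,3), (0,4), (0,5), (0,6), (0,7), (1,0), (1,7), (2,0), (2,7) ...
Target (A=1, B=5) not in reachable set → no.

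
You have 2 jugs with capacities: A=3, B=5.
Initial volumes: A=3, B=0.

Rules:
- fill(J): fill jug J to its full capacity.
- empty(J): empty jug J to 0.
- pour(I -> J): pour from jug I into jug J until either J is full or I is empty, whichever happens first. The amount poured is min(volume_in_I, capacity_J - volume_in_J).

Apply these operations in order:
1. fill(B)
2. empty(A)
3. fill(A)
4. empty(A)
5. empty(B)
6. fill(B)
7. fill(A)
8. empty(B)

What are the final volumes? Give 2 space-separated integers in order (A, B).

Step 1: fill(B) -> (A=3 B=5)
Step 2: empty(A) -> (A=0 B=5)
Step 3: fill(A) -> (A=3 B=5)
Step 4: empty(A) -> (A=0 B=5)
Step 5: empty(B) -> (A=0 B=0)
Step 6: fill(B) -> (A=0 B=5)
Step 7: fill(A) -> (A=3 B=5)
Step 8: empty(B) -> (A=3 B=0)

Answer: 3 0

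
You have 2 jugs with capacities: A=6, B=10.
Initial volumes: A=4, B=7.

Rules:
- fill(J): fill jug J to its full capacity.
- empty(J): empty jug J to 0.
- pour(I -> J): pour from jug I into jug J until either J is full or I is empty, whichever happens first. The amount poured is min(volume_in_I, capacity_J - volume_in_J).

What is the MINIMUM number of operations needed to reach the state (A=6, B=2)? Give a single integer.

BFS from (A=4, B=7). One shortest path:
  1. fill(B) -> (A=4 B=10)
  2. pour(B -> A) -> (A=6 B=8)
  3. empty(A) -> (A=0 B=8)
  4. pour(B -> A) -> (A=6 B=2)
Reached target in 4 moves.

Answer: 4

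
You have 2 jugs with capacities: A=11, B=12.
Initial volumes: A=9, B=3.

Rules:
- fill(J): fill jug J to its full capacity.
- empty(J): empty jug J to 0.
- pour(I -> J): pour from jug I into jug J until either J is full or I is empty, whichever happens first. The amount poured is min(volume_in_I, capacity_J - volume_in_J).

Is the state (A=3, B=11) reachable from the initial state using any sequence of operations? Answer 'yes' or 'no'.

BFS explored all 47 reachable states.
Reachable set includes: (0,0), (0,1), (0,2), (0,3), (0,4), (0,5), (0,6), (0,7), (0,8), (0,9), (0,10), (0,11) ...
Target (A=3, B=11) not in reachable set → no.

Answer: no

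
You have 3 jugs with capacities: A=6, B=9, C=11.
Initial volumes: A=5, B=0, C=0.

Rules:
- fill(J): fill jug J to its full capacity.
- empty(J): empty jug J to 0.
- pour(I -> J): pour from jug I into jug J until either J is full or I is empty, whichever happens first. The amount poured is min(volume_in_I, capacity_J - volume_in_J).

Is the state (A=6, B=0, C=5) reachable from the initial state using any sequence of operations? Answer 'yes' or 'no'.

BFS from (A=5, B=0, C=0):
  1. pour(A -> C) -> (A=0 B=0 C=5)
  2. fill(A) -> (A=6 B=0 C=5)
Target reached → yes.

Answer: yes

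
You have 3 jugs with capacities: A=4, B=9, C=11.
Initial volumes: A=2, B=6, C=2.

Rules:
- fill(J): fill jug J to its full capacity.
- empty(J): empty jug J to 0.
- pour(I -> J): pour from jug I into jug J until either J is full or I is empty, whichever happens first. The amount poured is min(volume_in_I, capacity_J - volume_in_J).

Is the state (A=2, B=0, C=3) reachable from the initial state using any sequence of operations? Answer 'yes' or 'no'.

BFS from (A=2, B=6, C=2):
  1. fill(B) -> (A=2 B=9 C=2)
  2. pour(B -> A) -> (A=4 B=7 C=2)
  3. empty(A) -> (A=0 B=7 C=2)
  4. pour(B -> A) -> (A=4 B=3 C=2)
  5. empty(A) -> (A=0 B=3 C=2)
  6. pour(C -> A) -> (A=2 B=3 C=0)
  7. pour(B -> C) -> (A=2 B=0 C=3)
Target reached → yes.

Answer: yes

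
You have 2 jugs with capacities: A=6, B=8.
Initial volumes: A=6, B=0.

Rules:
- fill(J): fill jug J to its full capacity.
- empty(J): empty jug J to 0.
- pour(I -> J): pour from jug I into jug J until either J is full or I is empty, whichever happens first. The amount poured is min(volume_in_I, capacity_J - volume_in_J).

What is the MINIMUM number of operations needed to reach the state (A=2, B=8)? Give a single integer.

BFS from (A=6, B=0). One shortest path:
  1. empty(A) -> (A=0 B=0)
  2. fill(B) -> (A=0 B=8)
  3. pour(B -> A) -> (A=6 B=2)
  4. empty(A) -> (A=0 B=2)
  5. pour(B -> A) -> (A=2 B=0)
  6. fill(B) -> (A=2 B=8)
Reached target in 6 moves.

Answer: 6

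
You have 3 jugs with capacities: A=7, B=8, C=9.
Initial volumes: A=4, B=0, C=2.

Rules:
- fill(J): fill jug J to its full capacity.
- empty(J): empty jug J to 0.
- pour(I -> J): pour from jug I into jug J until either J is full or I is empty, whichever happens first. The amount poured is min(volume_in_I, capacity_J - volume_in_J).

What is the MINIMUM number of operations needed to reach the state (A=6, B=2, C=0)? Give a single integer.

BFS from (A=4, B=0, C=2). One shortest path:
  1. pour(C -> B) -> (A=4 B=2 C=0)
  2. fill(C) -> (A=4 B=2 C=9)
  3. pour(C -> A) -> (A=7 B=2 C=6)
  4. empty(A) -> (A=0 B=2 C=6)
  5. pour(C -> A) -> (A=6 B=2 C=0)
Reached target in 5 moves.

Answer: 5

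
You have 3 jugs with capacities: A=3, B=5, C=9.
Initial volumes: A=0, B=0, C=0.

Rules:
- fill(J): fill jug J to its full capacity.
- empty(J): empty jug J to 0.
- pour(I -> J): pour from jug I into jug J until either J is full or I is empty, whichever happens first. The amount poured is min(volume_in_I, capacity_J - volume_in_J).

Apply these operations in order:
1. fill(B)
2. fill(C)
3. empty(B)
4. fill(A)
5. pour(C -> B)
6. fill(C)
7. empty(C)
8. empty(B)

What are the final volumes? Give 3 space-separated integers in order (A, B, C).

Step 1: fill(B) -> (A=0 B=5 C=0)
Step 2: fill(C) -> (A=0 B=5 C=9)
Step 3: empty(B) -> (A=0 B=0 C=9)
Step 4: fill(A) -> (A=3 B=0 C=9)
Step 5: pour(C -> B) -> (A=3 B=5 C=4)
Step 6: fill(C) -> (A=3 B=5 C=9)
Step 7: empty(C) -> (A=3 B=5 C=0)
Step 8: empty(B) -> (A=3 B=0 C=0)

Answer: 3 0 0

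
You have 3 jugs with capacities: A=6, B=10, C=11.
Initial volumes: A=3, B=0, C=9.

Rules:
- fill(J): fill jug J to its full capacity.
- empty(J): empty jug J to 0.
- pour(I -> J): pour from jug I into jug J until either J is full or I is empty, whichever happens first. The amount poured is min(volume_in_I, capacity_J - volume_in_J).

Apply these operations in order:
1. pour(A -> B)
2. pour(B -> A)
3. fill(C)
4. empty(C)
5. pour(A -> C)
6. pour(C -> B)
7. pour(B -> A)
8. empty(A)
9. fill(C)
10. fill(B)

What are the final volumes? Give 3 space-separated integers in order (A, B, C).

Step 1: pour(A -> B) -> (A=0 B=3 C=9)
Step 2: pour(B -> A) -> (A=3 B=0 C=9)
Step 3: fill(C) -> (A=3 B=0 C=11)
Step 4: empty(C) -> (A=3 B=0 C=0)
Step 5: pour(A -> C) -> (A=0 B=0 C=3)
Step 6: pour(C -> B) -> (A=0 B=3 C=0)
Step 7: pour(B -> A) -> (A=3 B=0 C=0)
Step 8: empty(A) -> (A=0 B=0 C=0)
Step 9: fill(C) -> (A=0 B=0 C=11)
Step 10: fill(B) -> (A=0 B=10 C=11)

Answer: 0 10 11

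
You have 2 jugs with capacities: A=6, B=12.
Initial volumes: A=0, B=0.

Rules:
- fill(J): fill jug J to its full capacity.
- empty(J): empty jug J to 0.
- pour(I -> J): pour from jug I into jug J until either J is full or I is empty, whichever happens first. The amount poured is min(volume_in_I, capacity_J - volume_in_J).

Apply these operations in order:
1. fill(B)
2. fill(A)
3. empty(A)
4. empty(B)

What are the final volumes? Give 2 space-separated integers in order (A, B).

Answer: 0 0

Derivation:
Step 1: fill(B) -> (A=0 B=12)
Step 2: fill(A) -> (A=6 B=12)
Step 3: empty(A) -> (A=0 B=12)
Step 4: empty(B) -> (A=0 B=0)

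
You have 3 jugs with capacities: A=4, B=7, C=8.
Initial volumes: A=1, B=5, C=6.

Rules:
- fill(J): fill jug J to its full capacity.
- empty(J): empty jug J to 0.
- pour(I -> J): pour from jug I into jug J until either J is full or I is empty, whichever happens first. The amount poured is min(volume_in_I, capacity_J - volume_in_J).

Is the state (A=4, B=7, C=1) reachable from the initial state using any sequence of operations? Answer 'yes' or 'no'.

BFS from (A=1, B=5, C=6):
  1. pour(B -> A) -> (A=4 B=2 C=6)
  2. pour(C -> B) -> (A=4 B=7 C=1)
Target reached → yes.

Answer: yes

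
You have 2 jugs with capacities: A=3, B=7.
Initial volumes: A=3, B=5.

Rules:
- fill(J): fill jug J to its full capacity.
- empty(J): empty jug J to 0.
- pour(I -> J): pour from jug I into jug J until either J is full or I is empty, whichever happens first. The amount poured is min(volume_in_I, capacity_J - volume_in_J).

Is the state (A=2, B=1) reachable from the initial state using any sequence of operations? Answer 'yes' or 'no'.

Answer: no

Derivation:
BFS explored all 20 reachable states.
Reachable set includes: (0,0), (0,1), (0,2), (0,3), (0,4), (0,5), (0,6), (0,7), (1,0), (1,7), (2,0), (2,7) ...
Target (A=2, B=1) not in reachable set → no.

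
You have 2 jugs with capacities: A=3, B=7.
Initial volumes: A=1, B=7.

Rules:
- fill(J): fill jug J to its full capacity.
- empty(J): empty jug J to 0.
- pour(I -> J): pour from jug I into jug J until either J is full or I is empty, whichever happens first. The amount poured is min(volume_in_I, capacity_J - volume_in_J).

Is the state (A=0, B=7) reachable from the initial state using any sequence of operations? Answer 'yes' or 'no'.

BFS from (A=1, B=7):
  1. empty(A) -> (A=0 B=7)
Target reached → yes.

Answer: yes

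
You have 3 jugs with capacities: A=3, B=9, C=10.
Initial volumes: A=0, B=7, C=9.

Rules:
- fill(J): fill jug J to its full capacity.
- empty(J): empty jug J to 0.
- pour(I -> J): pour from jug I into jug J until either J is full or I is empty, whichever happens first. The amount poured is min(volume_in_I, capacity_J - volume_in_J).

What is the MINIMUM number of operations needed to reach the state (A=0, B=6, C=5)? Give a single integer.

Answer: 6

Derivation:
BFS from (A=0, B=7, C=9). One shortest path:
  1. fill(C) -> (A=0 B=7 C=10)
  2. pour(B -> A) -> (A=3 B=4 C=10)
  3. empty(A) -> (A=0 B=4 C=10)
  4. pour(C -> B) -> (A=0 B=9 C=5)
  5. pour(B -> A) -> (A=3 B=6 C=5)
  6. empty(A) -> (A=0 B=6 C=5)
Reached target in 6 moves.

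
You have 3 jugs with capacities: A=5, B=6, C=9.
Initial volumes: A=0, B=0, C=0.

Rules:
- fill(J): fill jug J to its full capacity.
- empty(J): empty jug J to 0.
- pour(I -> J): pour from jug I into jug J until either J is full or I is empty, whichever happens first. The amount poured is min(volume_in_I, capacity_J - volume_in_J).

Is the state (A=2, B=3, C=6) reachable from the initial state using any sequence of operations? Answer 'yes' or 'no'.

Answer: no

Derivation:
BFS explored all 260 reachable states.
Reachable set includes: (0,0,0), (0,0,1), (0,0,2), (0,0,3), (0,0,4), (0,0,5), (0,0,6), (0,0,7), (0,0,8), (0,0,9), (0,1,0), (0,1,1) ...
Target (A=2, B=3, C=6) not in reachable set → no.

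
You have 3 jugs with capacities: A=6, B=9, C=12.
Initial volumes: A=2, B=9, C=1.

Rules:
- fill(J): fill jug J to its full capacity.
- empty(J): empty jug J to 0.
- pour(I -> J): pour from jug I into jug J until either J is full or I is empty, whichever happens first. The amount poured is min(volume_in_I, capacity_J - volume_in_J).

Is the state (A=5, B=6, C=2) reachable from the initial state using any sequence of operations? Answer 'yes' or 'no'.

BFS explored all 366 reachable states.
Reachable set includes: (0,0,0), (0,0,1), (0,0,2), (0,0,3), (0,0,4), (0,0,5), (0,0,6), (0,0,7), (0,0,8), (0,0,9), (0,0,10), (0,0,11) ...
Target (A=5, B=6, C=2) not in reachable set → no.

Answer: no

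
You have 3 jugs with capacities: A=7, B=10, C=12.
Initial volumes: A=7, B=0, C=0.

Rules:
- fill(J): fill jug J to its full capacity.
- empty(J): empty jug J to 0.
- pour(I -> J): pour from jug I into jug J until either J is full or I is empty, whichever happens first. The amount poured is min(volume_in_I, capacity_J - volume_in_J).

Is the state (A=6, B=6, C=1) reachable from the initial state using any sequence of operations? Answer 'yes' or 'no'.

Answer: no

Derivation:
BFS explored all 550 reachable states.
Reachable set includes: (0,0,0), (0,0,1), (0,0,2), (0,0,3), (0,0,4), (0,0,5), (0,0,6), (0,0,7), (0,0,8), (0,0,9), (0,0,10), (0,0,11) ...
Target (A=6, B=6, C=1) not in reachable set → no.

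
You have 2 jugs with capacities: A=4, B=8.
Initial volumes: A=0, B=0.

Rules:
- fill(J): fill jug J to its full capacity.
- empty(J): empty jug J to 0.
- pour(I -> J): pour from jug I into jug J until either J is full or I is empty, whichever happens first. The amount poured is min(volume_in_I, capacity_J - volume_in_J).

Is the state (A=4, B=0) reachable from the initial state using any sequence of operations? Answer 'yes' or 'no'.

Answer: yes

Derivation:
BFS from (A=0, B=0):
  1. fill(A) -> (A=4 B=0)
Target reached → yes.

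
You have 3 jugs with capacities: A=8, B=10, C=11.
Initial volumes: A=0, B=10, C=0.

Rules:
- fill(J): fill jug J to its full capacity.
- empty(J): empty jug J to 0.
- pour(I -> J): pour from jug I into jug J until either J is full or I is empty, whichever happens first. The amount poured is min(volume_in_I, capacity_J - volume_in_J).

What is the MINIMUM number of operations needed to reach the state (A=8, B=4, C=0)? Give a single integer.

BFS from (A=0, B=10, C=0). One shortest path:
  1. pour(B -> A) -> (A=8 B=2 C=0)
  2. empty(A) -> (A=0 B=2 C=0)
  3. pour(B -> A) -> (A=2 B=0 C=0)
  4. fill(B) -> (A=2 B=10 C=0)
  5. pour(B -> A) -> (A=8 B=4 C=0)
Reached target in 5 moves.

Answer: 5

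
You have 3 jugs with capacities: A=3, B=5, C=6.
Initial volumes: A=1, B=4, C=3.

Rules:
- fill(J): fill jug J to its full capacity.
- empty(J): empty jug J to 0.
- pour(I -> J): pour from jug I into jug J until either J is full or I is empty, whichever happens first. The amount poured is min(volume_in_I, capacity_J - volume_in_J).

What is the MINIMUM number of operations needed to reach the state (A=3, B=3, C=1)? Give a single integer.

Answer: 4

Derivation:
BFS from (A=1, B=4, C=3). One shortest path:
  1. empty(B) -> (A=1 B=0 C=3)
  2. fill(C) -> (A=1 B=0 C=6)
  3. pour(C -> B) -> (A=1 B=5 C=1)
  4. pour(B -> A) -> (A=3 B=3 C=1)
Reached target in 4 moves.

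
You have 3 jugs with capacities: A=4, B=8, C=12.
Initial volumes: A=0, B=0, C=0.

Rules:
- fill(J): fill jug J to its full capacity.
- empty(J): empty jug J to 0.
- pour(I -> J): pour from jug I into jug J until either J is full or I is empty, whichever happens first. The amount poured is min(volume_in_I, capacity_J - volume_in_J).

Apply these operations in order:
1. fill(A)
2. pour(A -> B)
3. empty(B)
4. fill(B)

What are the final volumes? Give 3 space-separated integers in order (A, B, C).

Step 1: fill(A) -> (A=4 B=0 C=0)
Step 2: pour(A -> B) -> (A=0 B=4 C=0)
Step 3: empty(B) -> (A=0 B=0 C=0)
Step 4: fill(B) -> (A=0 B=8 C=0)

Answer: 0 8 0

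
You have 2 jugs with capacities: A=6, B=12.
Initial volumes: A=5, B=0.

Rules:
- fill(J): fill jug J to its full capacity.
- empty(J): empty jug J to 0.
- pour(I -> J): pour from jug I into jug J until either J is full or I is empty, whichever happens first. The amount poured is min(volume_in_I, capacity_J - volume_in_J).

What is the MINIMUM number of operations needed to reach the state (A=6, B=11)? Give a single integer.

Answer: 2

Derivation:
BFS from (A=5, B=0). One shortest path:
  1. fill(B) -> (A=5 B=12)
  2. pour(B -> A) -> (A=6 B=11)
Reached target in 2 moves.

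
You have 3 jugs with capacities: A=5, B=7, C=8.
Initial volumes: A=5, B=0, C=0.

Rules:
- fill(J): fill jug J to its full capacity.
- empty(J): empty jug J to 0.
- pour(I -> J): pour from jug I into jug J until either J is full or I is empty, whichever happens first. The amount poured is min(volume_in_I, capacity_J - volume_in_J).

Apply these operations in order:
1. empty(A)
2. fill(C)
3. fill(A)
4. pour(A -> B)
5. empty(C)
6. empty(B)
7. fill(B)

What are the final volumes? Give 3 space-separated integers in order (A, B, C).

Answer: 0 7 0

Derivation:
Step 1: empty(A) -> (A=0 B=0 C=0)
Step 2: fill(C) -> (A=0 B=0 C=8)
Step 3: fill(A) -> (A=5 B=0 C=8)
Step 4: pour(A -> B) -> (A=0 B=5 C=8)
Step 5: empty(C) -> (A=0 B=5 C=0)
Step 6: empty(B) -> (A=0 B=0 C=0)
Step 7: fill(B) -> (A=0 B=7 C=0)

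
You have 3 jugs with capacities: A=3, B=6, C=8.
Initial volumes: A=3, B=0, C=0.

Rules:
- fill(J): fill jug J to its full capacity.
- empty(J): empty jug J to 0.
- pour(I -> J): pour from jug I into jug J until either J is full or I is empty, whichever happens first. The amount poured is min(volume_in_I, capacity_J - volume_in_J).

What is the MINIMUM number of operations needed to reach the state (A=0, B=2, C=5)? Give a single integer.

Answer: 8

Derivation:
BFS from (A=3, B=0, C=0). One shortest path:
  1. empty(A) -> (A=0 B=0 C=0)
  2. fill(C) -> (A=0 B=0 C=8)
  3. pour(C -> B) -> (A=0 B=6 C=2)
  4. empty(B) -> (A=0 B=0 C=2)
  5. pour(C -> B) -> (A=0 B=2 C=0)
  6. fill(C) -> (A=0 B=2 C=8)
  7. pour(C -> A) -> (A=3 B=2 C=5)
  8. empty(A) -> (A=0 B=2 C=5)
Reached target in 8 moves.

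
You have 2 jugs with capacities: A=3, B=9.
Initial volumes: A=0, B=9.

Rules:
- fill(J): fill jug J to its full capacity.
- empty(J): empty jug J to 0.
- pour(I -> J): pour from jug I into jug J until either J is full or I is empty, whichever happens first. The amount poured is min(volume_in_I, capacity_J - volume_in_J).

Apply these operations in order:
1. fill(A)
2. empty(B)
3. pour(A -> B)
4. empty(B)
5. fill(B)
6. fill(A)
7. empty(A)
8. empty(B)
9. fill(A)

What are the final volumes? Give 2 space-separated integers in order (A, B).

Step 1: fill(A) -> (A=3 B=9)
Step 2: empty(B) -> (A=3 B=0)
Step 3: pour(A -> B) -> (A=0 B=3)
Step 4: empty(B) -> (A=0 B=0)
Step 5: fill(B) -> (A=0 B=9)
Step 6: fill(A) -> (A=3 B=9)
Step 7: empty(A) -> (A=0 B=9)
Step 8: empty(B) -> (A=0 B=0)
Step 9: fill(A) -> (A=3 B=0)

Answer: 3 0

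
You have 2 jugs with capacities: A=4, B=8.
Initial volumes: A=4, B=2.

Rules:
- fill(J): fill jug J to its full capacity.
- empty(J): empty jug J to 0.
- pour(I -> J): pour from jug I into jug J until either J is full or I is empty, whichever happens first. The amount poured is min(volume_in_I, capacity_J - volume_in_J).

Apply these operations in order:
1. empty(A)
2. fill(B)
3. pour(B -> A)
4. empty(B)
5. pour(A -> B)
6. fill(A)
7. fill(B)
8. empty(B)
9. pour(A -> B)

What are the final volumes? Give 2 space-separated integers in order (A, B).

Step 1: empty(A) -> (A=0 B=2)
Step 2: fill(B) -> (A=0 B=8)
Step 3: pour(B -> A) -> (A=4 B=4)
Step 4: empty(B) -> (A=4 B=0)
Step 5: pour(A -> B) -> (A=0 B=4)
Step 6: fill(A) -> (A=4 B=4)
Step 7: fill(B) -> (A=4 B=8)
Step 8: empty(B) -> (A=4 B=0)
Step 9: pour(A -> B) -> (A=0 B=4)

Answer: 0 4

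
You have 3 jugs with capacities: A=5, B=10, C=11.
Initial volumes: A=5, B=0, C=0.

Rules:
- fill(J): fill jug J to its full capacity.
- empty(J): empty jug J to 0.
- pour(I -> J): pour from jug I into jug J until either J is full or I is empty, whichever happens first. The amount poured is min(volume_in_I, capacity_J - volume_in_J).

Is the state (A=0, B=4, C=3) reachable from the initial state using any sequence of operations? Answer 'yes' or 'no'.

Answer: yes

Derivation:
BFS from (A=5, B=0, C=0):
  1. fill(B) -> (A=5 B=10 C=0)
  2. pour(B -> C) -> (A=5 B=0 C=10)
  3. pour(A -> C) -> (A=4 B=0 C=11)
  4. pour(C -> B) -> (A=4 B=10 C=1)
  5. empty(B) -> (A=4 B=0 C=1)
  6. pour(C -> B) -> (A=4 B=1 C=0)
  7. fill(C) -> (A=4 B=1 C=11)
  8. pour(C -> B) -> (A=4 B=10 C=2)
  9. empty(B) -> (A=4 B=0 C=2)
  10. pour(C -> B) -> (A=4 B=2 C=0)
  11. fill(C) -> (A=4 B=2 C=11)
  12. pour(C -> B) -> (A=4 B=10 C=3)
  13. empty(B) -> (A=4 B=0 C=3)
  14. pour(A -> B) -> (A=0 B=4 C=3)
Target reached → yes.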